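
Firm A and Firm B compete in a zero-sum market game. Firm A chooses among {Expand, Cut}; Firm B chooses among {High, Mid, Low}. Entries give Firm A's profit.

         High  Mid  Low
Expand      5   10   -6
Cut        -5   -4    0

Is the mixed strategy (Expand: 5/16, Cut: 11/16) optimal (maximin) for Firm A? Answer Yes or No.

Against High this mix gives (5/16)·5 + (11/16)·(-5) = -15/8.
Against Mid this mix gives (5/16)·10 + (11/16)·(-4) = 3/8.
Against Low this mix gives (5/16)·(-6) + (11/16)·0 = -15/8.
All of Firm B's active replies (High, Low) yield -15/8, and no column does worse for Firm A. The mix makes Firm B indifferent and guarantees -15/8, so it is optimal.

Yes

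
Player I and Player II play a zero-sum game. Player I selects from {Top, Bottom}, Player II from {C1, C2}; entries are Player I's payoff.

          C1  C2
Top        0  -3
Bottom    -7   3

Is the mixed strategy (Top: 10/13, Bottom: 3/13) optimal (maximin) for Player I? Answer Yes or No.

Against C1 this mix gives (10/13)·0 + (3/13)·(-7) = -21/13.
Against C2 this mix gives (10/13)·(-3) + (3/13)·3 = -21/13.
All of Player II's active replies (C1, C2) yield -21/13, and no column does worse for Player I. The mix makes Player II indifferent and guarantees -21/13, so it is optimal.

Yes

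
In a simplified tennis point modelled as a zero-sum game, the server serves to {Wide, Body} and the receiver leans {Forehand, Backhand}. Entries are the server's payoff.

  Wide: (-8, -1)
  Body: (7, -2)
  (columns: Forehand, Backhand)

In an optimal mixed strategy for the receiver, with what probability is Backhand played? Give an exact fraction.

Row minima: Wide → -8, Body → -2; maximin = -2.
Column maxima: Forehand → 7, Backhand → -1; minimax = -1.
-2 ≠ -1, so there is no saddle point; optimal play is mixed.
Let the server play Wide with probability p. Expected payoff against Forehand: (-8)p + 7(1−p) = −15p + 7; against Backhand: (-1)p + (-2)(1−p) = p − 2.
Setting these equal: −15p + 7 = p − 2 ⇒ −16p = -9 ⇒ p = 9/16, and the value is (-15)·(9/16) + 7 = -23/16.
For the receiver: with q = P(Forehand), equating Wide's and Body's payoffs gives −7q − 1 = 9q − 2 ⇒ q = 1/16.

15/16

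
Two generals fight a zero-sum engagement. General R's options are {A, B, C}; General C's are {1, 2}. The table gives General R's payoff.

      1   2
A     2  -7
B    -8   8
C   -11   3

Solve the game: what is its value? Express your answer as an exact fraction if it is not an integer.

Row minima: A → -7, B → -8, C → -11; maximin = -7.
Column maxima: 1 → 2, 2 → 8; minimax = 2.
-7 ≠ 2, so there is no saddle point; optimal play is mixed.
C is strictly dominated by B, so General R never plays it.
On the remaining 2×2 (A, B vs 1, 2):
Let General R play A with probability p. Expected payoff against 1: 2p + (-8)(1−p) = 10p − 8; against 2: (-7)p + 8(1−p) = −15p + 8.
Setting these equal: 10p − 8 = −15p + 8 ⇒ 25p = 16 ⇒ p = 16/25, and the value is (10)·(16/25) − 8 = -8/5.
For General C: with q = P(1), equating A's and B's payoffs gives 9q − 7 = −16q + 8 ⇒ q = 3/5.

-8/5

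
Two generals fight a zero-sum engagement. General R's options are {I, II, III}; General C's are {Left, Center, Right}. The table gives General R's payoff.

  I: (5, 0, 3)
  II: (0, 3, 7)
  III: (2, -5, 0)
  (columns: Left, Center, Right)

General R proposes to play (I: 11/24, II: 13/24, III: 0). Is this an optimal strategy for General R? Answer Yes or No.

No

Against Left this mix gives (11/24)·5 + (13/24)·0 = 55/24.
Against Center this mix gives (11/24)·0 + (13/24)·3 = 13/8.
Against Right this mix gives (11/24)·3 + (13/24)·7 = 31/6.
General C will play Center, holding General R to 13/8. Shifting weight toward the row that does better against Center would raise this floor (the equalizing mix achieves 15/8 against both Center and Left), so the proposed strategy is not optimal.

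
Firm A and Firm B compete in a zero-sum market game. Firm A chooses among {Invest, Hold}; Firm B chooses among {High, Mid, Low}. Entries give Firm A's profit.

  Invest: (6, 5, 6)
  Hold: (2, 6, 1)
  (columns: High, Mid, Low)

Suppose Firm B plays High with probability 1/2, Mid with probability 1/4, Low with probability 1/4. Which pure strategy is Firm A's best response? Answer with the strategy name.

Expected payoff of Invest: (1/2)·6 + (1/4)·5 + (1/4)·6 = 23/4.
Expected payoff of Hold: (1/2)·2 + (1/4)·6 + (1/4)·1 = 11/4.
The largest is 23/4, so Firm A's best response is Invest.

Invest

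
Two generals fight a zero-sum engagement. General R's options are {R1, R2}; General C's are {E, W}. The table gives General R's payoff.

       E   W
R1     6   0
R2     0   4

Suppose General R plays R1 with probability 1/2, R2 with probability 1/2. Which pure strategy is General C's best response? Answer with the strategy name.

W

If General C plays E, General R's expected payoff is (1/2)·6 + (1/2)·0 = 3.
If General C plays W, General R's expected payoff is (1/2)·0 + (1/2)·4 = 2.
General C minimizes General R's payoff; the smallest is 2, so the best response is W.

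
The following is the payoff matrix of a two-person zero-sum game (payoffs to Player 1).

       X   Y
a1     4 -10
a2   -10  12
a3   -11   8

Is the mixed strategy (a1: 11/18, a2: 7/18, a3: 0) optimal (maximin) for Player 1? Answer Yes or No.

Against X this mix gives (11/18)·4 + (7/18)·(-10) = -13/9.
Against Y this mix gives (11/18)·(-10) + (7/18)·12 = -13/9.
All of Player 2's active replies (X, Y) yield -13/9, and no column does worse for Player 1. The mix makes Player 2 indifferent and guarantees -13/9, so it is optimal.

Yes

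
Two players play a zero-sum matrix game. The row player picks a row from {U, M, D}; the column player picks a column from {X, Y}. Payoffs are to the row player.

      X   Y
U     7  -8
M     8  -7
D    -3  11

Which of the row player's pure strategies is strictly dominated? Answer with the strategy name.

U

M gives a strictly higher payoff than U against every column: 8 > 7, -7 > -8.
So U is strictly dominated and the row player never plays it.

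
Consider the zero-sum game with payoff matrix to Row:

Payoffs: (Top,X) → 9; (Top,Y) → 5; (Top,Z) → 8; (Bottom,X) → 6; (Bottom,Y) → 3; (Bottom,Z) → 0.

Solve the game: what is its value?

Row minima: Top → 5, Bottom → 0; maximin = 5.
Column maxima: X → 9, Y → 5, Z → 8; minimax = 5.
Since maximin = minimax = 5, there is a saddle point and the value is 5.

5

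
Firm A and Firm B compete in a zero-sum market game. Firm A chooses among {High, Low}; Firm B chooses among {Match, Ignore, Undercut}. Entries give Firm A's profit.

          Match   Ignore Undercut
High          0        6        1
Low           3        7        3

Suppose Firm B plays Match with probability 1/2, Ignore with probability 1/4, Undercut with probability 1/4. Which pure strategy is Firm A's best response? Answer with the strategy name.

Low

Expected payoff of High: (1/2)·0 + (1/4)·6 + (1/4)·1 = 7/4.
Expected payoff of Low: (1/2)·3 + (1/4)·7 + (1/4)·3 = 4.
The largest is 4, so Firm A's best response is Low.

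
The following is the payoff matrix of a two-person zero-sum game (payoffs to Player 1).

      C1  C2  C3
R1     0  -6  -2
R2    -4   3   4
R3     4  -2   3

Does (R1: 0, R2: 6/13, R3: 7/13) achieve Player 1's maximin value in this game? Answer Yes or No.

Yes

Against C1 this mix gives (6/13)·(-4) + (7/13)·4 = 4/13.
Against C2 this mix gives (6/13)·3 + (7/13)·(-2) = 4/13.
Against C3 this mix gives (6/13)·4 + (7/13)·3 = 45/13.
All of Player 2's active replies (C1, C2) yield 4/13, and no column does worse for Player 1. The mix makes Player 2 indifferent and guarantees 4/13, so it is optimal.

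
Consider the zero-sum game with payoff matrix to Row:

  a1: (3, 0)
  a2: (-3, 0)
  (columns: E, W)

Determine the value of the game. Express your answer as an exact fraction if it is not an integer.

Row minima: a1 → 0, a2 → -3; maximin = 0.
Column maxima: E → 3, W → 0; minimax = 0.
Since maximin = minimax = 0, there is a saddle point and the value is 0.

0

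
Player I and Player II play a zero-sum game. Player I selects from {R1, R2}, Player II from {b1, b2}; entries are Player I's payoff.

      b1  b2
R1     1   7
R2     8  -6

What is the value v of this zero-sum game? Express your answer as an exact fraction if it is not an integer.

31/10

Row minima: R1 → 1, R2 → -6; maximin = 1.
Column maxima: b1 → 8, b2 → 7; minimax = 7.
1 ≠ 7, so there is no saddle point; optimal play is mixed.
Let Player I play R1 with probability p. Expected payoff against b1: 1p + 8(1−p) = −7p + 8; against b2: 7p + (-6)(1−p) = 13p − 6.
Setting these equal: −7p + 8 = 13p − 6 ⇒ −20p = -14 ⇒ p = 7/10, and the value is (-7)·(7/10) + 8 = 31/10.
For Player II: with q = P(b1), equating R1's and R2's payoffs gives −6q + 7 = 14q − 6 ⇒ q = 13/20.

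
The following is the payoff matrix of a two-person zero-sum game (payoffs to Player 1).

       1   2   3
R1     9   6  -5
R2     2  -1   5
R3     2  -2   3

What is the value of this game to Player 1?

Row minima: R1 → -5, R2 → -1, R3 → -2; maximin = -1.
Column maxima: 1 → 9, 2 → 6, 3 → 5; minimax = 5.
-1 ≠ 5, so there is no saddle point; optimal play is mixed.
1 is strictly dominated by 2 (it gives Player 1 strictly more in every row), so Player 2 never plays it.
With 1 eliminated, R3 is strictly dominated by R2 (R2 gives Player 1 strictly more in every remaining column), so Player 1 never plays it.
On the remaining 2×2 (R1, R2 vs 2, 3):
Let Player 1 play R1 with probability p. Expected payoff against 2: 6p + (-1)(1−p) = 7p − 1; against 3: (-5)p + 5(1−p) = −10p + 5.
Setting these equal: 7p − 1 = −10p + 5 ⇒ 17p = 6 ⇒ p = 6/17, and the value is (7)·(6/17) − 1 = 25/17.
For Player 2: with q = P(2), equating R1's and R2's payoffs gives 11q − 5 = −6q + 5 ⇒ q = 10/17.

25/17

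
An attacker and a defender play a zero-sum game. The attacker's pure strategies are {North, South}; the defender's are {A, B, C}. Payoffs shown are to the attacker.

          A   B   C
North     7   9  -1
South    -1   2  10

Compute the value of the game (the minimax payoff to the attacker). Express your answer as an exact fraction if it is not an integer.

69/19

Row minima: North → -1, South → -1; maximin = -1.
Column maxima: A → 7, B → 9, C → 10; minimax = 7.
-1 ≠ 7, so there is no saddle point; optimal play is mixed.
B is strictly dominated by A (it gives the attacker strictly more in every row), so the defender never plays it.
On the remaining 2×2 (North, South vs A, C):
Let the attacker play North with probability p. Expected payoff against A: 7p + (-1)(1−p) = 8p − 1; against C: (-1)p + 10(1−p) = −11p + 10.
Setting these equal: 8p − 1 = −11p + 10 ⇒ 19p = 11 ⇒ p = 11/19, and the value is (8)·(11/19) − 1 = 69/19.
For the defender: with q = P(A), equating North's and South's payoffs gives 8q − 1 = −11q + 10 ⇒ q = 11/19.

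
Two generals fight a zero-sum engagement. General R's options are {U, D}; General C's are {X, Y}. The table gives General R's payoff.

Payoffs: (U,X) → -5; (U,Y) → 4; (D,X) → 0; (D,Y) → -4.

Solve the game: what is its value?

-20/13

Row minima: U → -5, D → -4; maximin = -4.
Column maxima: X → 0, Y → 4; minimax = 0.
-4 ≠ 0, so there is no saddle point; optimal play is mixed.
Let General R play U with probability p. Expected payoff against X: (-5)p + 0(1−p) = −5p; against Y: 4p + (-4)(1−p) = 8p − 4.
Setting these equal: −5p = 8p − 4 ⇒ −13p = -4 ⇒ p = 4/13, and the value is (-5)·(4/13) = -20/13.
For General C: with q = P(X), equating U's and D's payoffs gives −9q + 4 = 4q − 4 ⇒ q = 8/13.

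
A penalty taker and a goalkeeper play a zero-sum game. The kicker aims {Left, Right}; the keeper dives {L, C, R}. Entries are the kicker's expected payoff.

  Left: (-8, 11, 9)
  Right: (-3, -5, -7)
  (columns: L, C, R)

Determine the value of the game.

Row minima: Left → -8, Right → -7; maximin = -7.
Column maxima: L → -3, C → 11, R → 9; minimax = -3.
-7 ≠ -3, so there is no saddle point; optimal play is mixed.
C is strictly dominated by R (it gives the kicker strictly more in every row), so the keeper never plays it.
On the remaining 2×2 (Left, Right vs L, R):
Let the kicker play Left with probability p. Expected payoff against L: (-8)p + (-3)(1−p) = −5p − 3; against R: 9p + (-7)(1−p) = 16p − 7.
Setting these equal: −5p − 3 = 16p − 7 ⇒ −21p = -4 ⇒ p = 4/21, and the value is (-5)·(4/21) − 3 = -83/21.
For the keeper: with q = P(L), equating Left's and Right's payoffs gives −17q + 9 = 4q − 7 ⇒ q = 16/21.

-83/21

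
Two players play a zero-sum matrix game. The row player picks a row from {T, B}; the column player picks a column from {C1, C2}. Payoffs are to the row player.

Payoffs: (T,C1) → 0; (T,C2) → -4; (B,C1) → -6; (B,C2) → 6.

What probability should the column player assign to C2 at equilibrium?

3/8

Row minima: T → -4, B → -6; maximin = -4.
Column maxima: C1 → 0, C2 → 6; minimax = 0.
-4 ≠ 0, so there is no saddle point; optimal play is mixed.
Let the row player play T with probability p. Expected payoff against C1: 0p + (-6)(1−p) = 6p − 6; against C2: (-4)p + 6(1−p) = −10p + 6.
Setting these equal: 6p − 6 = −10p + 6 ⇒ 16p = 12 ⇒ p = 3/4, and the value is (6)·(3/4) − 6 = -3/2.
For the column player: with q = P(C1), equating T's and B's payoffs gives 4q − 4 = −12q + 6 ⇒ q = 5/8.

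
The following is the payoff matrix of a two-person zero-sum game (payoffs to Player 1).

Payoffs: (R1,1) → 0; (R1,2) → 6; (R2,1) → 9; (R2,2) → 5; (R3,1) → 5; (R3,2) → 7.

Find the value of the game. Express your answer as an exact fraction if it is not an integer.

19/3

Row minima: R1 → 0, R2 → 5, R3 → 5; maximin = 5.
Column maxima: 1 → 9, 2 → 7; minimax = 7.
5 ≠ 7, so there is no saddle point; optimal play is mixed.
R1 is strictly dominated by R3, so Player 1 never plays it.
On the remaining 2×2 (R2, R3 vs 1, 2):
Let Player 1 play R2 with probability p. Expected payoff against 1: 9p + 5(1−p) = 4p + 5; against 2: 5p + 7(1−p) = −2p + 7.
Setting these equal: 4p + 5 = −2p + 7 ⇒ 6p = 2 ⇒ p = 1/3, and the value is (4)·(1/3) + 5 = 19/3.
For Player 2: with q = P(1), equating R2's and R3's payoffs gives 4q + 5 = −2q + 7 ⇒ q = 1/3.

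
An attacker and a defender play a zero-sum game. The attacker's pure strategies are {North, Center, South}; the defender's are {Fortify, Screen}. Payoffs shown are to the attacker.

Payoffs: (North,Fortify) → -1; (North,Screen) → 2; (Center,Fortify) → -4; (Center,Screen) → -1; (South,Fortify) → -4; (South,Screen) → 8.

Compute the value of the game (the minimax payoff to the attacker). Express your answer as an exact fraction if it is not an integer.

-1

Row minima: North → -1, Center → -4, South → -4; maximin = -1.
Column maxima: Fortify → -1, Screen → 8; minimax = -1.
Since maximin = minimax = -1, there is a saddle point and the value is -1.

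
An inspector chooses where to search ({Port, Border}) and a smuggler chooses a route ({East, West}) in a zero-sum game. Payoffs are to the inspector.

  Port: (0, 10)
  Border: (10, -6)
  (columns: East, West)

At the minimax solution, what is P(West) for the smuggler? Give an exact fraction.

5/13

Row minima: Port → 0, Border → -6; maximin = 0.
Column maxima: East → 10, West → 10; minimax = 10.
0 ≠ 10, so there is no saddle point; optimal play is mixed.
Let the inspector play Port with probability p. Expected payoff against East: 0p + 10(1−p) = −10p + 10; against West: 10p + (-6)(1−p) = 16p − 6.
Setting these equal: −10p + 10 = 16p − 6 ⇒ −26p = -16 ⇒ p = 8/13, and the value is (-10)·(8/13) + 10 = 50/13.
For the smuggler: with q = P(East), equating Port's and Border's payoffs gives −10q + 10 = 16q − 6 ⇒ q = 8/13.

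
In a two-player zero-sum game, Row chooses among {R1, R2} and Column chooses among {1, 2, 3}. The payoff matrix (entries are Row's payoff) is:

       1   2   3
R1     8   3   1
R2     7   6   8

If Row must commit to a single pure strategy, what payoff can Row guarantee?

Row minima: R1 → 1, R2 → 6.
The best of these is 6.

6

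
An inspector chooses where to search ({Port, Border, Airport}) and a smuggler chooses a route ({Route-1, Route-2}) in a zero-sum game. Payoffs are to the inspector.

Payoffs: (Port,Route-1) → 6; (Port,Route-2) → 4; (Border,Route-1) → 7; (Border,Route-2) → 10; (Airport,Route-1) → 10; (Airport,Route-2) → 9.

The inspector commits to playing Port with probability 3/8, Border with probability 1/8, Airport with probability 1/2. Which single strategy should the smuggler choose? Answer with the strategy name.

If the smuggler plays Route-1, the inspector's expected payoff is (3/8)·6 + (1/8)·7 + (1/2)·10 = 65/8.
If the smuggler plays Route-2, the inspector's expected payoff is (3/8)·4 + (1/8)·10 + (1/2)·9 = 29/4.
The smuggler minimizes the inspector's payoff; the smallest is 29/4, so the best response is Route-2.

Route-2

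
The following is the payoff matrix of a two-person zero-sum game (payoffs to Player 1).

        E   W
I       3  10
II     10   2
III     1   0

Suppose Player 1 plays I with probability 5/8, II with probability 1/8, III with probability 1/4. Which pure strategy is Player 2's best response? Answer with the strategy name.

If Player 2 plays E, Player 1's expected payoff is (5/8)·3 + (1/8)·10 + (1/4)·1 = 27/8.
If Player 2 plays W, Player 1's expected payoff is (5/8)·10 + (1/8)·2 + (1/4)·0 = 13/2.
Player 2 minimizes Player 1's payoff; the smallest is 27/8, so the best response is E.

E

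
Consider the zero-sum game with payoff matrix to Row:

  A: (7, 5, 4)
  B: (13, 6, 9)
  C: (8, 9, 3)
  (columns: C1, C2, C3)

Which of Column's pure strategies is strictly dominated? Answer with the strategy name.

C3 holds Row's payoff strictly below C1 in every row: 4 < 7, 9 < 13, 3 < 8.
So C1 is strictly dominated for Column.

C1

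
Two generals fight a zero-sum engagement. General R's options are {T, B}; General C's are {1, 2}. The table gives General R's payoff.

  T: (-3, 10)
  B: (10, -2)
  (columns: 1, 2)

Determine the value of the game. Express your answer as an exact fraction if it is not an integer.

Row minima: T → -3, B → -2; maximin = -2.
Column maxima: 1 → 10, 2 → 10; minimax = 10.
-2 ≠ 10, so there is no saddle point; optimal play is mixed.
Let General R play T with probability p. Expected payoff against 1: (-3)p + 10(1−p) = −13p + 10; against 2: 10p + (-2)(1−p) = 12p − 2.
Setting these equal: −13p + 10 = 12p − 2 ⇒ −25p = -12 ⇒ p = 12/25, and the value is (-13)·(12/25) + 10 = 94/25.
For General C: with q = P(1), equating T's and B's payoffs gives −13q + 10 = 12q − 2 ⇒ q = 12/25.

94/25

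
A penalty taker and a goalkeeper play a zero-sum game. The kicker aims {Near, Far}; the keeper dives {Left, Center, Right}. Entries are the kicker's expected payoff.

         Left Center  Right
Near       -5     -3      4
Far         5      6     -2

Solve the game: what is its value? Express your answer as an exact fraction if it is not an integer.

5/8

Row minima: Near → -5, Far → -2; maximin = -2.
Column maxima: Left → 5, Center → 6, Right → 4; minimax = 4.
-2 ≠ 4, so there is no saddle point; optimal play is mixed.
Center is strictly dominated by Left (it gives the kicker strictly more in every row), so the keeper never plays it.
On the remaining 2×2 (Near, Far vs Left, Right):
Let the kicker play Near with probability p. Expected payoff against Left: (-5)p + 5(1−p) = −10p + 5; against Right: 4p + (-2)(1−p) = 6p − 2.
Setting these equal: −10p + 5 = 6p − 2 ⇒ −16p = -7 ⇒ p = 7/16, and the value is (-10)·(7/16) + 5 = 5/8.
For the keeper: with q = P(Left), equating Near's and Far's payoffs gives −9q + 4 = 7q − 2 ⇒ q = 3/8.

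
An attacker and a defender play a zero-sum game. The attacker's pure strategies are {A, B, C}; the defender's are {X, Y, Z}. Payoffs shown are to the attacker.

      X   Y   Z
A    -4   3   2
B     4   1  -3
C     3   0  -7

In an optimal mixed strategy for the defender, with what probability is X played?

5/13

Row minima: A → -4, B → -3, C → -7; maximin = -3.
Column maxima: X → 4, Y → 3, Z → 2; minimax = 2.
-3 ≠ 2, so there is no saddle point; optimal play is mixed.
C is strictly dominated by B, so the attacker never plays it.
Y is strictly dominated by Z (it gives the attacker strictly more in every row), so the defender never plays it.
On the remaining 2×2 (A, B vs X, Z):
Let the attacker play A with probability p. Expected payoff against X: (-4)p + 4(1−p) = −8p + 4; against Z: 2p + (-3)(1−p) = 5p − 3.
Setting these equal: −8p + 4 = 5p − 3 ⇒ −13p = -7 ⇒ p = 7/13, and the value is (-8)·(7/13) + 4 = -4/13.
For the defender: with q = P(X), equating A's and B's payoffs gives −6q + 2 = 7q − 3 ⇒ q = 5/13.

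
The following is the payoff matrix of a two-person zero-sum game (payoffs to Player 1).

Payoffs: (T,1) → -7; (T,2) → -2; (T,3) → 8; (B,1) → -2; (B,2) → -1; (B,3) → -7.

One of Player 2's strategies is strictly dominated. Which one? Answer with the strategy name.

2

1 holds Player 1's payoff strictly below 2 in every row: -7 < -2, -2 < -1.
So 2 is strictly dominated for Player 2.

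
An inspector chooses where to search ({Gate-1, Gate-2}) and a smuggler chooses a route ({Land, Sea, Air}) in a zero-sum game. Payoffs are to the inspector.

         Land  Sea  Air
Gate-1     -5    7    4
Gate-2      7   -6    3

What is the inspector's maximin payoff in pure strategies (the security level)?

-5

Row minima: Gate-1 → -5, Gate-2 → -6.
The best of these is -5.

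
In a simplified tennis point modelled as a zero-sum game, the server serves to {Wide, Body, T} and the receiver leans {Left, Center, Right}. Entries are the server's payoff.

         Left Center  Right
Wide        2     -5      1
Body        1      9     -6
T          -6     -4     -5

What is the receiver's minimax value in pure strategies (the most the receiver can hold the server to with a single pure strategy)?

1

Column maxima: Left → 2, Center → 9, Right → 1.
The smallest of these is 1.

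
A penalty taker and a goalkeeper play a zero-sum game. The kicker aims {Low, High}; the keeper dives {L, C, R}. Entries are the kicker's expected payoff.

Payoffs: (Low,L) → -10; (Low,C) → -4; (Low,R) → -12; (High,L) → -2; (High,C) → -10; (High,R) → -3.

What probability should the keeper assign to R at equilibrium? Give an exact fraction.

Row minima: Low → -12, High → -10; maximin = -10.
Column maxima: L → -2, C → -4, R → -3; minimax = -4.
-10 ≠ -4, so there is no saddle point; optimal play is mixed.
L is strictly dominated by R (it gives the kicker strictly more in every row), so the keeper never plays it.
On the remaining 2×2 (Low, High vs C, R):
Let the kicker play Low with probability p. Expected payoff against C: (-4)p + (-10)(1−p) = 6p − 10; against R: (-12)p + (-3)(1−p) = −9p − 3.
Setting these equal: 6p − 10 = −9p − 3 ⇒ 15p = 7 ⇒ p = 7/15, and the value is (6)·(7/15) − 10 = -36/5.
For the keeper: with q = P(C), equating Low's and High's payoffs gives 8q − 12 = −7q − 3 ⇒ q = 3/5.

2/5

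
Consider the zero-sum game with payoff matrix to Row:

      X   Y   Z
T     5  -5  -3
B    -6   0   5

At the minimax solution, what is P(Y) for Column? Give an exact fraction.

11/16

Row minima: T → -5, B → -6; maximin = -5.
Column maxima: X → 5, Y → 0, Z → 5; minimax = 0.
-5 ≠ 0, so there is no saddle point; optimal play is mixed.
Z is strictly dominated by Y (it gives Row strictly more in every row), so Column never plays it.
On the remaining 2×2 (T, B vs X, Y):
Let Row play T with probability p. Expected payoff against X: 5p + (-6)(1−p) = 11p − 6; against Y: (-5)p + 0(1−p) = −5p.
Setting these equal: 11p − 6 = −5p ⇒ 16p = 6 ⇒ p = 3/8, and the value is (11)·(3/8) − 6 = -15/8.
For Column: with q = P(X), equating T's and B's payoffs gives 10q − 5 = −6q ⇒ q = 5/16.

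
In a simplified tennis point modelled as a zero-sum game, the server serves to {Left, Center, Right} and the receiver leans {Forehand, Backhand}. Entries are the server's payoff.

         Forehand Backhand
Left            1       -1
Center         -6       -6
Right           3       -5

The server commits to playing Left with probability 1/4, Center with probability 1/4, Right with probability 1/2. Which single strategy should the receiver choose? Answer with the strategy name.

If the receiver plays Forehand, the server's expected payoff is (1/4)·1 + (1/4)·(-6) + (1/2)·3 = 1/4.
If the receiver plays Backhand, the server's expected payoff is (1/4)·(-1) + (1/4)·(-6) + (1/2)·(-5) = -17/4.
The receiver minimizes the server's payoff; the smallest is -17/4, so the best response is Backhand.

Backhand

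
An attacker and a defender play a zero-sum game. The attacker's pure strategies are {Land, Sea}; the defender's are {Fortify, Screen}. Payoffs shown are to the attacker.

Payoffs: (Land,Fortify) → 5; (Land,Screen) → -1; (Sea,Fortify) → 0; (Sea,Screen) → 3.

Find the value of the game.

Row minima: Land → -1, Sea → 0; maximin = 0.
Column maxima: Fortify → 5, Screen → 3; minimax = 3.
0 ≠ 3, so there is no saddle point; optimal play is mixed.
Let the attacker play Land with probability p. Expected payoff against Fortify: 5p + 0(1−p) = 5p; against Screen: (-1)p + 3(1−p) = −4p + 3.
Setting these equal: 5p = −4p + 3 ⇒ 9p = 3 ⇒ p = 1/3, and the value is (5)·(1/3) = 5/3.
For the defender: with q = P(Fortify), equating Land's and Sea's payoffs gives 6q − 1 = −3q + 3 ⇒ q = 4/9.

5/3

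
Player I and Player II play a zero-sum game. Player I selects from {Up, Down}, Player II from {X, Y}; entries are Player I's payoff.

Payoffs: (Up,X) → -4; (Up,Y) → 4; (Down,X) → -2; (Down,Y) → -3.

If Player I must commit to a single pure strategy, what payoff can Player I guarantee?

Row minima: Up → -4, Down → -3.
The best of these is -3.

-3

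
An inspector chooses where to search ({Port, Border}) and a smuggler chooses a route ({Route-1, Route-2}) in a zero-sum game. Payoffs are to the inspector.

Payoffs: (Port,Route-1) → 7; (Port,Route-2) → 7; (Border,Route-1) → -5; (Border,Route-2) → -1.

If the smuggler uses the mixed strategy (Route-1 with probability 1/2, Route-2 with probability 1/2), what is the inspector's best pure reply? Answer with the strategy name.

Port

Expected payoff of Port: (1/2)·7 + (1/2)·7 = 7.
Expected payoff of Border: (1/2)·(-5) + (1/2)·(-1) = -3.
The largest is 7, so the inspector's best response is Port.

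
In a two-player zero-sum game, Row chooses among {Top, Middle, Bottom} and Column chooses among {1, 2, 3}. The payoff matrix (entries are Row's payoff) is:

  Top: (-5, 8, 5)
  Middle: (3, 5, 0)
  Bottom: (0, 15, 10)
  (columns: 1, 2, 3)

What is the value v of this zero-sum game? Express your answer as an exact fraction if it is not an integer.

30/13

Row minima: Top → -5, Middle → 0, Bottom → 0; maximin = 0.
Column maxima: 1 → 3, 2 → 15, 3 → 10; minimax = 3.
0 ≠ 3, so there is no saddle point; optimal play is mixed.
Top is strictly dominated by Bottom, so Row never plays it.
2 is strictly dominated by 1 (it gives Row strictly more in every row), so Column never plays it.
On the remaining 2×2 (Middle, Bottom vs 1, 3):
Let Row play Middle with probability p. Expected payoff against 1: 3p + 0(1−p) = 3p; against 3: 0p + 10(1−p) = −10p + 10.
Setting these equal: 3p = −10p + 10 ⇒ 13p = 10 ⇒ p = 10/13, and the value is (3)·(10/13) = 30/13.
For Column: with q = P(1), equating Middle's and Bottom's payoffs gives 3q = −10q + 10 ⇒ q = 10/13.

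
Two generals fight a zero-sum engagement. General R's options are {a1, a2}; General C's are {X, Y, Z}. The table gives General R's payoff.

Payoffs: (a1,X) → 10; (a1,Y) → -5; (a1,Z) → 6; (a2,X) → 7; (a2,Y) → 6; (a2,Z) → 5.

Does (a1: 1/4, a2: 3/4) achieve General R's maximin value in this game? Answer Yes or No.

Against X this mix gives (1/4)·10 + (3/4)·7 = 31/4.
Against Y this mix gives (1/4)·(-5) + (3/4)·6 = 13/4.
Against Z this mix gives (1/4)·6 + (3/4)·5 = 21/4.
General C will play Y, holding General R to 13/4. Shifting weight toward the row that does better against Y would raise this floor (the equalizing mix achieves 61/12 against both Y and Z), so the proposed strategy is not optimal.

No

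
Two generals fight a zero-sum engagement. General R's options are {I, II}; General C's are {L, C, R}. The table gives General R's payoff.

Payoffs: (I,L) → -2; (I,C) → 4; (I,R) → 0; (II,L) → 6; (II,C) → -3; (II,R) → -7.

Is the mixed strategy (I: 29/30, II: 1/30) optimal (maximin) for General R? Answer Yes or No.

Against L this mix gives (29/30)·(-2) + (1/30)·6 = -26/15.
Against C this mix gives (29/30)·4 + (1/30)·(-3) = 113/30.
Against R this mix gives (29/30)·0 + (1/30)·(-7) = -7/30.
General C will play L, holding General R to -26/15. Shifting weight toward the row that does better against L would raise this floor (the equalizing mix achieves -14/15 against both L and R), so the proposed strategy is not optimal.

No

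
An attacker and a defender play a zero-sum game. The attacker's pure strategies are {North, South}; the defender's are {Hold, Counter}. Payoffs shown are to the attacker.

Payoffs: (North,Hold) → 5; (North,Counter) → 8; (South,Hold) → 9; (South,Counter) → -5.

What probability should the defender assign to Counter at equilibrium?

4/17

Row minima: North → 5, South → -5; maximin = 5.
Column maxima: Hold → 9, Counter → 8; minimax = 8.
5 ≠ 8, so there is no saddle point; optimal play is mixed.
Let the attacker play North with probability p. Expected payoff against Hold: 5p + 9(1−p) = −4p + 9; against Counter: 8p + (-5)(1−p) = 13p − 5.
Setting these equal: −4p + 9 = 13p − 5 ⇒ −17p = -14 ⇒ p = 14/17, and the value is (-4)·(14/17) + 9 = 97/17.
For the defender: with q = P(Hold), equating North's and South's payoffs gives −3q + 8 = 14q − 5 ⇒ q = 13/17.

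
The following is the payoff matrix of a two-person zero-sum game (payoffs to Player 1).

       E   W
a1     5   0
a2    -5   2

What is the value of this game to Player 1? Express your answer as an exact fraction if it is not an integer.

5/6

Row minima: a1 → 0, a2 → -5; maximin = 0.
Column maxima: E → 5, W → 2; minimax = 2.
0 ≠ 2, so there is no saddle point; optimal play is mixed.
Let Player 1 play a1 with probability p. Expected payoff against E: 5p + (-5)(1−p) = 10p − 5; against W: 0p + 2(1−p) = −2p + 2.
Setting these equal: 10p − 5 = −2p + 2 ⇒ 12p = 7 ⇒ p = 7/12, and the value is (10)·(7/12) − 5 = 5/6.
For Player 2: with q = P(E), equating a1's and a2's payoffs gives 5q = −7q + 2 ⇒ q = 1/6.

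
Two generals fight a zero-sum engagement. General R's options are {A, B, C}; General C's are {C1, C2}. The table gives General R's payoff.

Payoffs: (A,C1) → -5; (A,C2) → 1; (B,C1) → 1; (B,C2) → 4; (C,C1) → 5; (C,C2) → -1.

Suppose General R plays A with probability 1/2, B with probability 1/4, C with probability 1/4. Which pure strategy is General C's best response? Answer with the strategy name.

C1

If General C plays C1, General R's expected payoff is (1/2)·(-5) + (1/4)·1 + (1/4)·5 = -1.
If General C plays C2, General R's expected payoff is (1/2)·1 + (1/4)·4 + (1/4)·(-1) = 5/4.
General C minimizes General R's payoff; the smallest is -1, so the best response is C1.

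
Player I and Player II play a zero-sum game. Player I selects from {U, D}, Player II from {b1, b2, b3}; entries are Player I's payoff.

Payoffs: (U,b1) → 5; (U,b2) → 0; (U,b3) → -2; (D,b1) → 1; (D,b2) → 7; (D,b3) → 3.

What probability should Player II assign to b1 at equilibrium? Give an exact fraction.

5/9

Row minima: U → -2, D → 1; maximin = 1.
Column maxima: b1 → 5, b2 → 7, b3 → 3; minimax = 3.
1 ≠ 3, so there is no saddle point; optimal play is mixed.
b2 is strictly dominated by b3 (it gives Player I strictly more in every row), so Player II never plays it.
On the remaining 2×2 (U, D vs b1, b3):
Let Player I play U with probability p. Expected payoff against b1: 5p + 1(1−p) = 4p + 1; against b3: (-2)p + 3(1−p) = −5p + 3.
Setting these equal: 4p + 1 = −5p + 3 ⇒ 9p = 2 ⇒ p = 2/9, and the value is (4)·(2/9) + 1 = 17/9.
For Player II: with q = P(b1), equating U's and D's payoffs gives 7q − 2 = −2q + 3 ⇒ q = 5/9.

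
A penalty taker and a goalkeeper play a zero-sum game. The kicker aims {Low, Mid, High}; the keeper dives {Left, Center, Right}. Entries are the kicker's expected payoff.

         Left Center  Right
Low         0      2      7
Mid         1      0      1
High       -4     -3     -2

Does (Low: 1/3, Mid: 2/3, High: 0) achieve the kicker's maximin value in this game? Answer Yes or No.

Against Left this mix gives (1/3)·0 + (2/3)·1 = 2/3.
Against Center this mix gives (1/3)·2 + (2/3)·0 = 2/3.
Against Right this mix gives (1/3)·7 + (2/3)·1 = 3.
All of the keeper's active replies (Left, Center) yield 2/3, and no column does worse for the kicker. The mix makes the keeper indifferent and guarantees 2/3, so it is optimal.

Yes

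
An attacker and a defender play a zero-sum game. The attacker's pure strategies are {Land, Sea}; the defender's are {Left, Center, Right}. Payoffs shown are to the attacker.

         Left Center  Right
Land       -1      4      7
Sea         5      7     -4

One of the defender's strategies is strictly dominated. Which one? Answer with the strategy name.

Left holds the attacker's payoff strictly below Center in every row: -1 < 4, 5 < 7.
So Center is strictly dominated for the defender.

Center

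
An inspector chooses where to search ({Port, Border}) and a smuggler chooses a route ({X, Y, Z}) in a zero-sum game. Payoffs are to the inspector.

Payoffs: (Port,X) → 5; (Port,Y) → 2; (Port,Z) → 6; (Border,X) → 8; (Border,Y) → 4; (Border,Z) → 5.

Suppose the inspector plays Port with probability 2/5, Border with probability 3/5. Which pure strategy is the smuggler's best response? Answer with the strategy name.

If the smuggler plays X, the inspector's expected payoff is (2/5)·5 + (3/5)·8 = 34/5.
If the smuggler plays Y, the inspector's expected payoff is (2/5)·2 + (3/5)·4 = 16/5.
If the smuggler plays Z, the inspector's expected payoff is (2/5)·6 + (3/5)·5 = 27/5.
The smuggler minimizes the inspector's payoff; the smallest is 16/5, so the best response is Y.

Y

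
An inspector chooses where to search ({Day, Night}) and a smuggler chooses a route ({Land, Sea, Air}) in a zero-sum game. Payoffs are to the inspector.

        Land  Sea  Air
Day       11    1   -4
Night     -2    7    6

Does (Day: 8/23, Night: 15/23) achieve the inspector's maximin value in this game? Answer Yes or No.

Yes

Against Land this mix gives (8/23)·11 + (15/23)·(-2) = 58/23.
Against Sea this mix gives (8/23)·1 + (15/23)·7 = 113/23.
Against Air this mix gives (8/23)·(-4) + (15/23)·6 = 58/23.
All of the smuggler's active replies (Land, Air) yield 58/23, and no column does worse for the inspector. The mix makes the smuggler indifferent and guarantees 58/23, so it is optimal.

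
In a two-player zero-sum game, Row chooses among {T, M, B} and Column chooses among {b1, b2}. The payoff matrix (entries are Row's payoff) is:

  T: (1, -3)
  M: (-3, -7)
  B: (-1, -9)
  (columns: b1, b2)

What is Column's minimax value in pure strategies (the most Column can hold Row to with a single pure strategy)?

-3

Column maxima: b1 → 1, b2 → -3.
The smallest of these is -3.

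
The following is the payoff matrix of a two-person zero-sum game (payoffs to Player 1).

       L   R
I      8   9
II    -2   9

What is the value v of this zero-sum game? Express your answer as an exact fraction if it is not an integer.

8

Row minima: I → 8, II → -2; maximin = 8.
Column maxima: L → 8, R → 9; minimax = 8.
Since maximin = minimax = 8, there is a saddle point and the value is 8.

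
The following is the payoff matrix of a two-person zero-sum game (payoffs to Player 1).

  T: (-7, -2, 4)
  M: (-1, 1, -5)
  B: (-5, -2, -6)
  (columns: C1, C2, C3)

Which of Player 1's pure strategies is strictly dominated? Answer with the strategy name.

B

M gives a strictly higher payoff than B against every column: -1 > -5, 1 > -2, -5 > -6.
So B is strictly dominated and Player 1 never plays it.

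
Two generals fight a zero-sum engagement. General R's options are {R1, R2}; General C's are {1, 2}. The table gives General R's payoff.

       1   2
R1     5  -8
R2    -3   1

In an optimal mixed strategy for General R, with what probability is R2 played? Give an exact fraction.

Row minima: R1 → -8, R2 → -3; maximin = -3.
Column maxima: 1 → 5, 2 → 1; minimax = 1.
-3 ≠ 1, so there is no saddle point; optimal play is mixed.
Let General R play R1 with probability p. Expected payoff against 1: 5p + (-3)(1−p) = 8p − 3; against 2: (-8)p + 1(1−p) = −9p + 1.
Setting these equal: 8p − 3 = −9p + 1 ⇒ 17p = 4 ⇒ p = 4/17, and the value is (8)·(4/17) − 3 = -19/17.
For General C: with q = P(1), equating R1's and R2's payoffs gives 13q − 8 = −4q + 1 ⇒ q = 9/17.

13/17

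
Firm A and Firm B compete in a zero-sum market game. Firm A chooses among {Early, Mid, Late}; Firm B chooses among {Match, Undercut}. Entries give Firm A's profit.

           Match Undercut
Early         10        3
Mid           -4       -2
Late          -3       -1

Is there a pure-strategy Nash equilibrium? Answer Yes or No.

Yes

Row minima: Early → 3, Mid → -4, Late → -3; maximin = 3.
Column maxima: Match → 10, Undercut → 3; minimax = 3.
maximin = minimax = 3, so a saddle point exists.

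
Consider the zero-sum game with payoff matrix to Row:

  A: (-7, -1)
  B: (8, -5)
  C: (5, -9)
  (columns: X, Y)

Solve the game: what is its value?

-43/19

Row minima: A → -7, B → -5, C → -9; maximin = -5.
Column maxima: X → 8, Y → -1; minimax = -1.
-5 ≠ -1, so there is no saddle point; optimal play is mixed.
C is strictly dominated by B, so Row never plays it.
On the remaining 2×2 (A, B vs X, Y):
Let Row play A with probability p. Expected payoff against X: (-7)p + 8(1−p) = −15p + 8; against Y: (-1)p + (-5)(1−p) = 4p − 5.
Setting these equal: −15p + 8 = 4p − 5 ⇒ −19p = -13 ⇒ p = 13/19, and the value is (-15)·(13/19) + 8 = -43/19.
For Column: with q = P(X), equating A's and B's payoffs gives −6q − 1 = 13q − 5 ⇒ q = 4/19.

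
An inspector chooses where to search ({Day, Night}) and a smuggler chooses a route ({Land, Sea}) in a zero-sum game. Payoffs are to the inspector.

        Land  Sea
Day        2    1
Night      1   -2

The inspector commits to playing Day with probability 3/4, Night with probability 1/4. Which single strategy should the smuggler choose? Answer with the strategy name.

If the smuggler plays Land, the inspector's expected payoff is (3/4)·2 + (1/4)·1 = 7/4.
If the smuggler plays Sea, the inspector's expected payoff is (3/4)·1 + (1/4)·(-2) = 1/4.
The smuggler minimizes the inspector's payoff; the smallest is 1/4, so the best response is Sea.

Sea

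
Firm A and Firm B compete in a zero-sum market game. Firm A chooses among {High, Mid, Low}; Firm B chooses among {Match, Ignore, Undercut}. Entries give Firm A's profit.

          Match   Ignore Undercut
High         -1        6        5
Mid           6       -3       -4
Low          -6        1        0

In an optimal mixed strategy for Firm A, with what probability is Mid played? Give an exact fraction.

3/8

Row minima: High → -1, Mid → -4, Low → -6; maximin = -1.
Column maxima: Match → 6, Ignore → 6, Undercut → 5; minimax = 5.
-1 ≠ 5, so there is no saddle point; optimal play is mixed.
Low is strictly dominated by High, so Firm A never plays it.
Ignore is strictly dominated by Undercut (it gives Firm A strictly more in every row), so Firm B never plays it.
On the remaining 2×2 (High, Mid vs Match, Undercut):
Let Firm A play High with probability p. Expected payoff against Match: (-1)p + 6(1−p) = −7p + 6; against Undercut: 5p + (-4)(1−p) = 9p − 4.
Setting these equal: −7p + 6 = 9p − 4 ⇒ −16p = -10 ⇒ p = 5/8, and the value is (-7)·(5/8) + 6 = 13/8.
For Firm B: with q = P(Match), equating High's and Mid's payoffs gives −6q + 5 = 10q − 4 ⇒ q = 9/16.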